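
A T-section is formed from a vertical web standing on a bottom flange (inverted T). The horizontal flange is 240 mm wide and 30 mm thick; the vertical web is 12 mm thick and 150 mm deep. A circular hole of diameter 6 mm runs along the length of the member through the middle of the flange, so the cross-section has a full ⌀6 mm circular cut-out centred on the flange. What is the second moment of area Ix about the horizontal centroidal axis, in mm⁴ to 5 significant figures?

Ix ≈ 1.5570 × 10⁷ mm⁴

Break the section into simple shapes (no overlaps), measuring from the bottom-left corner of the bounding box.
Flange: 240 × 30, A = 7 200 mm², y = 15 mm, Ī = 540 000 mm⁴.
Web: 12 × 150, A = 1 800 mm², y = 105 mm, Ī = 3 375 000 mm⁴.
Hole (subtracted): ⌀6, A = 28.27433 mm², y = 15 mm, Ī = 63.61725 mm⁴.
Centroid: ȳ = ΣA·y / ΣA = 33.05673 mm.
Transfer each piece to the horizontal centroidal axis using Ī + A·d² with d = y − 33.05673:
  flange: d = -18.05673 mm → contributes +2 887 527 mm⁴
  web: d = 71.94327 mm → contributes +12 691 502 mm⁴
  hole: d = -18.05673 mm → contributes −9282.333 mm⁴
Total I = 15 569 747 mm⁴.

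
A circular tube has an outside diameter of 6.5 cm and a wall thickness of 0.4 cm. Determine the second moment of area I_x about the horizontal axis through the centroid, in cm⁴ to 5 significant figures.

Treat the section as a set of non-overlapping primitives; coordinates are from the bounding-box lower-left.
Outer circle: ⌀6.5, A = 33.18307 cm², y = 3.25 cm, Ī = 87.62405 cm⁴.
Bore (subtracted): ⌀5.7, A = 25.51759 cm², y = 3.25 cm, Ī = 51.81665 cm⁴.
By symmetry the centroid is at mid-height, ȳ = 3.25 cm.
All pieces are centred on the horizontal axis through the centroid, so I = ΣĪ (holes subtracted) = 35.8074 cm⁴.

I_x ≈ 35.807 cm⁴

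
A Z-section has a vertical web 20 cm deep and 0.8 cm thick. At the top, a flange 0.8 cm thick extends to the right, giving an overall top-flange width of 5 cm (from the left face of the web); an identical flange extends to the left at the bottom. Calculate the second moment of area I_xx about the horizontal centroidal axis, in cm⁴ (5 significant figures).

Decompose the section into non-overlapping parts with the origin at the bottom-left of its bounding rectangle.
Web: 0.8 × 20, A = 16 cm², y = 10 cm, Ī = 533.3333 cm⁴.
Top flange (beyond web): 4.2 × 0.8, A = 3.36 cm², y = 19.6 cm, Ī = 0.1792 cm⁴.
Bottom flange (beyond web): 4.2 × 0.8, A = 3.36 cm², y = 0.4 cm, Ī = 0.1792 cm⁴.
Centroid: ȳ = ΣA·y / ΣA = 10 cm.
Transfer each piece to the horizontal centroidal axis using Ī + A·d² with d = y − 10:
  web: d = 0 cm → contributes +533.3333 cm⁴
  top flange (beyond web): d = 9.6 cm → contributes +309.8368 cm⁴
  bottom flange (beyond web): d = -9.6 cm → contributes +309.8368 cm⁴
Total I = 1153.007 cm⁴.

I_xx ≈ 1153.0 cm⁴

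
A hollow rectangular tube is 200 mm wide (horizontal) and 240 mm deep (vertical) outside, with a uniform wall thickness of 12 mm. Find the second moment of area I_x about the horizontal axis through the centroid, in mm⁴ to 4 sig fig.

Decompose the section into non-overlapping parts with the origin at the bottom-left of its bounding rectangle.
Outer rectangle: 200 × 240, A = 48 000 mm², y = 120 mm, Ī = 230 400 000 mm⁴.
Inner void (subtracted): 176 × 216, A = 38 016 mm², y = 120 mm, Ī = 147 806 208 mm⁴.
By symmetry the centroid is at mid-height, ȳ = 120 mm.
All pieces are centred on the horizontal axis through the centroid, so I = ΣĪ (holes subtracted) = 82 593 792 mm⁴.

I_x ≈ 8.259 × 10⁷ mm⁴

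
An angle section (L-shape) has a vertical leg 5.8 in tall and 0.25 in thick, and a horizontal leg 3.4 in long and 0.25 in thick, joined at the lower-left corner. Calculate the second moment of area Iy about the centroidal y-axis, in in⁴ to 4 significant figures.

Iy ≈ 2.134 in⁴

Split into non-overlapping primitives; take the origin at the lower-left of the bounding box.
Vertical leg: 0.25 × 5.8, A = 1.45 in², x = 0.125 in, Ī = 0.00755208 in⁴.
Horizontal leg (remainder): 3.15 × 0.25, A = 0.7875 in², x = 1.825 in, Ī = 0.651164 in⁴.
Centroid: x̄ = ΣA·x / ΣA = 0.723324 in.
Transfer each piece to the centroidal y-axis using Ī + A·d² with d = x − 0.723324:
  vertical leg: d = -0.598324 in → contributes +0.52664 in⁴
  horizontal leg (remainder): d = 1.10168 in → contributes +1.60694 in⁴
Total I = 2.13358 in⁴.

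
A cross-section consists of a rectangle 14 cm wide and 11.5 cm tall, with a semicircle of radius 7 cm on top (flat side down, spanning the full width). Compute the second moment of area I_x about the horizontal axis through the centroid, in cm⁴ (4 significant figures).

I_x ≈ 5998 cm⁴

Split into non-overlapping primitives; take the origin at the lower-left of the bounding box.
Rectangular body: 14 × 11.5, A = 161 cm², y = 5.75 cm, Ī = 1774.35 cm⁴.
Semicircular cap: semicircle r = 7, A = 76.969 cm², y = 14.4709 cm, Ī = 263.526 cm⁴.
Centroid: ȳ = ΣA·y / ΣA = 8.5707 cm.
Transfer each piece to the horizontal axis through the centroid using Ī + A·d² with d = y − 8.5707:
  rectangular body: d = -2.8207 cm → contributes +3055.32 cm⁴
  semicircular cap: d = 5.9002 cm → contributes +2 943 cm⁴
Total I = 5998.32 cm⁴.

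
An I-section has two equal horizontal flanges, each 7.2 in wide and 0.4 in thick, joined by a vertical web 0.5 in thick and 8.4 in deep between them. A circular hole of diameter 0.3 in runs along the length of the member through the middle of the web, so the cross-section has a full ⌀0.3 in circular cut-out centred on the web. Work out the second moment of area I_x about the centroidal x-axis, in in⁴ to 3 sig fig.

I_x ≈ 136 in⁴

Decompose the section into non-overlapping parts with the origin at the bottom-left of its bounding rectangle.
Bottom flange: 7.2 × 0.4, A = 2.88 in², y = 0.2 in, Ī = 0.0384 in⁴.
Web: 0.5 × 8.4, A = 4.2 in², y = 4.6 in, Ī = 24.696 in⁴.
Top flange: 7.2 × 0.4, A = 2.88 in², y = 9 in, Ī = 0.0384 in⁴.
Hole (subtracted): ⌀0.3, A = 0.070686 in², y = 4.6 in, Ī = 0.00039761 in⁴.
By symmetry the centroid is at mid-height, ȳ = 4.6 in.
Transfer each piece to the centroidal x-axis using Ī + A·d² with d = y − 4.6:
  bottom flange: d = -4.4 in → contributes +55.795 in⁴
  web: d = 0 in → contributes +24.696 in⁴
  top flange: d = 4.4 in → contributes +55.795 in⁴
  hole: d = 0 in → contributes −0.00039761 in⁴
Total I = 136.29 in⁴.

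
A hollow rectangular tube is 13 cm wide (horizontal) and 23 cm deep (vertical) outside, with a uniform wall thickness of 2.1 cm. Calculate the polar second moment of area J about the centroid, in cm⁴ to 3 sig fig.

J ≈ 1.15 × 10⁴ cm⁴

Decompose the section into non-overlapping parts with the origin at the bottom-left of its bounding rectangle.
Outer rectangle: 13 × 23, A = 299 cm², y = 11.5 cm, Ī = 13 181 cm⁴.
Inner void (subtracted): 8.8 × 18.8, A = 165.44 cm², y = 11.5 cm, Ī = 4872.8 cm⁴.
By symmetry the centroid is at mid-height, ȳ = 11.5 cm.
All pieces are centred on the centroidal x-axis, so I = ΣĪ (holes subtracted) = 8308.2 cm⁴.
Repeating about the centroidal y-axis gives I_y = 3143.3 cm⁴.
Polar second moment: J = I_x + I_y = 11 451 cm⁴.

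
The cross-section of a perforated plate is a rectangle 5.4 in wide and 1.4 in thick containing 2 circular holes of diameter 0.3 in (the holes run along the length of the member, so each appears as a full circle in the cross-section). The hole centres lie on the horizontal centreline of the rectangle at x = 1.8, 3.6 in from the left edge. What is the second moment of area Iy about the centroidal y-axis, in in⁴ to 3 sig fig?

Iy ≈ 18.3 in⁴

Split into non-overlapping primitives; take the origin at the lower-left of the bounding box.
Plate: 5.4 × 1.4, A = 7.56 in², x = 2.7 in, Ī = 18.371 in⁴.
Hole 1 (subtracted): ⌀0.3, A = 0.070686 in², x = 1.8 in, Ī = 0.00039761 in⁴.
Hole 2 (subtracted): ⌀0.3, A = 0.070686 in², x = 3.6 in, Ī = 0.00039761 in⁴.
By symmetry the centroid is at mid-width, x̄ = 2.7 in.
Transfer each piece to the centroidal y-axis using Ī + A·d² with d = x − 2.7:
  plate: d = 0 in → contributes +18.371 in⁴
  hole 1: d = -0.9 in → contributes −0.057653 in⁴
  hole 2: d = 0.9 in → contributes −0.057653 in⁴
Total I = 18.255 in⁴.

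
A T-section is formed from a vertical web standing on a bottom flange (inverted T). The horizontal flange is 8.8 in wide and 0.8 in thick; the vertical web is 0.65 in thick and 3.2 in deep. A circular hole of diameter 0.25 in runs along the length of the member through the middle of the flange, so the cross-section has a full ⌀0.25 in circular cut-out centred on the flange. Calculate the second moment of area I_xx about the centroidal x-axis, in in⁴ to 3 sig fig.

I_xx ≈ 8.56 in⁴

Split into non-overlapping primitives; take the origin at the lower-left of the bounding box.
Flange: 8.8 × 0.8, A = 7.04 in², y = 0.4 in, Ī = 0.37547 in⁴.
Web: 0.65 × 3.2, A = 2.08 in², y = 2.4 in, Ī = 1.7749 in⁴.
Hole (subtracted): ⌀0.25, A = 0.049087 in², y = 0.4 in, Ī = 0.00019175 in⁴.
Centroid: ȳ = ΣA·y / ΣA = 0.85861 in.
Transfer each piece to the centroidal x-axis using Ī + A·d² with d = y − 0.85861:
  flange: d = -0.45861 in → contributes +1.8561 in⁴
  web: d = 1.5414 in → contributes +6.7168 in⁴
  hole: d = -0.45861 in → contributes −0.010516 in⁴
Total I = 8.5624 in⁴.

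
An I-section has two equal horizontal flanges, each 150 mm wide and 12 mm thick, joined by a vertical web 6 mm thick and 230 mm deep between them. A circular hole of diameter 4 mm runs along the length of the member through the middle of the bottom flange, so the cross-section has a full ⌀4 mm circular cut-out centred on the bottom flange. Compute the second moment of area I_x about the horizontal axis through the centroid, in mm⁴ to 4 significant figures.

Treat the section as a set of non-overlapping primitives; coordinates are from the bounding-box lower-left.
Bottom flange: 150 × 12, A = 1 800 mm², y = 6 mm, Ī = 21 600 mm⁴.
Web: 6 × 230, A = 1 380 mm², y = 127 mm, Ī = 6 083 500 mm⁴.
Top flange: 150 × 12, A = 1 800 mm², y = 248 mm, Ī = 21 600 mm⁴.
Hole (subtracted): ⌀4, A = 12.5664 mm², y = 6 mm, Ī = 12.5664 mm⁴.
Centroid: ȳ = ΣA·y / ΣA = 127.306 mm.
Transfer each piece to the horizontal axis through the centroid using Ī + A·d² with d = y − 127.306:
  bottom flange: d = -121.306 mm → contributes +26 508 906 mm⁴
  web: d = -0.3061 mm → contributes +6 083 629 mm⁴
  top flange: d = 120.694 mm → contributes +26 242 232 mm⁴
  hole: d = -121.306 mm → contributes −184 929 mm⁴
Total I = 58 649 838 mm⁴.

I_x ≈ 5.865 × 10⁷ mm⁴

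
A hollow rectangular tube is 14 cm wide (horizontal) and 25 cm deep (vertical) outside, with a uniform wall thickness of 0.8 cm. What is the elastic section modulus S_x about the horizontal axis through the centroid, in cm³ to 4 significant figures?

Split into non-overlapping primitives; take the origin at the lower-left of the bounding box.
Outer rectangle: 14 × 25, A = 350 cm², y = 12.5 cm, Ī = 18229.2 cm⁴.
Inner void (subtracted): 12.4 × 23.4, A = 290.16 cm², y = 12.5 cm, Ī = 13 240 cm⁴.
By symmetry the centroid is at mid-height, ȳ = 12.5 cm.
All pieces are centred on the horizontal axis through the centroid, so I = ΣĪ (holes subtracted) = 4989.17 cm⁴.
Extreme fibre distance c = 12.5 cm; S = I/c = 399.133 cm³.

S_x ≈ 399.1 cm³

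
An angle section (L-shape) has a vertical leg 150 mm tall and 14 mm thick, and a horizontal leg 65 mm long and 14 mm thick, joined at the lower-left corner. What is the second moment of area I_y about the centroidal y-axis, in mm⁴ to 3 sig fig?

I_y ≈ 7.52 × 10⁵ mm⁴

Treat the section as a set of non-overlapping primitives; coordinates are from the bounding-box lower-left.
Vertical leg: 14 × 150, A = 2 100 mm², x = 7 mm, Ī = 34 300 mm⁴.
Horizontal leg (remainder): 51 × 14, A = 714 mm², x = 39.5 mm, Ī = 154 760 mm⁴.
Centroid: x̄ = ΣA·x / ΣA = 15.246 mm.
Transfer each piece to the centroidal y-axis using Ī + A·d² with d = x − 15.246:
  vertical leg: d = -8.2463 mm → contributes +177 102 mm⁴
  horizontal leg (remainder): d = 24.254 mm → contributes +574 765 mm⁴
Total I = 751 867 mm⁴.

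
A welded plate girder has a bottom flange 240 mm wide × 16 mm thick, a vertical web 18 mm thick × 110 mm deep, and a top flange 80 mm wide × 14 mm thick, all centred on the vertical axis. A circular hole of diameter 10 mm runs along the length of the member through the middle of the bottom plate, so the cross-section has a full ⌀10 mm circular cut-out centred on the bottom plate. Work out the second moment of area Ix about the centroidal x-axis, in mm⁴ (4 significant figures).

Treat the section as a set of non-overlapping primitives; coordinates are from the bounding-box lower-left.
Bottom plate: 240 × 16, A = 3 840 mm², y = 8 mm, Ī = 81 920 mm⁴.
Web plate: 18 × 110, A = 1 980 mm², y = 71 mm, Ī = 1 996 500 mm⁴.
Top plate: 80 × 14, A = 1 120 mm², y = 133 mm, Ī = 18293.3 mm⁴.
Hole (subtracted): ⌀10, A = 78.5398 mm², y = 8 mm, Ī = 490.874 mm⁴.
Centroid: ȳ = ΣA·y / ΣA = 46.5836 mm.
Transfer each piece to the centroidal x-axis using Ī + A·d² with d = y − 46.5836:
  bottom plate: d = -38.5836 mm → contributes +5 798 513 mm⁴
  web plate: d = 24.4164 mm → contributes +3 176 896 mm⁴
  top plate: d = 86.4164 mm → contributes +8 382 218 mm⁴
  hole: d = -38.5836 mm → contributes −117 413 mm⁴
Total I = 17 240 214 mm⁴.

Ix ≈ 1.724 × 10⁷ mm⁴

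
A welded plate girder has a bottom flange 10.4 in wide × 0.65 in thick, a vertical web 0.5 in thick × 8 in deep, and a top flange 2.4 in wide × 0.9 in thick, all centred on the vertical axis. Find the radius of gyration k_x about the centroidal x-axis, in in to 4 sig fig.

k_x ≈ 3.531 in

Treat the section as a set of non-overlapping primitives; coordinates are from the bounding-box lower-left.
Bottom plate: 10.4 × 0.65, A = 6.76 in², y = 0.325 in, Ī = 0.238008 in⁴.
Web plate: 0.5 × 8, A = 4 in², y = 4.65 in, Ī = 21.3333 in⁴.
Top plate: 2.4 × 0.9, A = 2.16 in², y = 9.1 in, Ī = 0.1458 in⁴.
Centroid: ȳ = ΣA·y / ΣA = 3.13104 in.
Transfer each piece to the centroidal x-axis using Ī + A·d² with d = y − 3.13104:
  bottom plate: d = -2.80604 in → contributes +53.4652 in⁴
  web plate: d = 1.51896 in → contributes +30.5623 in⁴
  top plate: d = 5.96896 in → contributes +77.1034 in⁴
Total I = 161.131 in⁴.
Radius of gyration: k = √(I/A) = √(161.131 / 12.92) = 3.53149 in.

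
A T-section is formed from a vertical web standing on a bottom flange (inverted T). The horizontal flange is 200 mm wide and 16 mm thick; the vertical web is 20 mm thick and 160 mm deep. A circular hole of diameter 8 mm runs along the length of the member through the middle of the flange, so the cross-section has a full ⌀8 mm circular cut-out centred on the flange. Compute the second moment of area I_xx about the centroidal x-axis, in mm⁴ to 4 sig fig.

I_xx ≈ 1.919 × 10⁷ mm⁴

Break the section into simple shapes (no overlaps), measuring from the bottom-left corner of the bounding box.
Flange: 200 × 16, A = 3 200 mm², y = 8 mm, Ī = 68266.7 mm⁴.
Web: 20 × 160, A = 3 200 mm², y = 96 mm, Ī = 6 826 667 mm⁴.
Hole (subtracted): ⌀8, A = 50.2655 mm², y = 8 mm, Ī = 201.062 mm⁴.
Centroid: ȳ = ΣA·y / ΣA = 52.3483 mm.
Transfer each piece to the centroidal x-axis using Ī + A·d² with d = y − 52.3483:
  flange: d = -44.3483 mm → contributes +6 361 939 mm⁴
  web: d = 43.6517 mm → contributes +12 924 171 mm⁴
  hole: d = -44.3483 mm → contributes −99061.8 mm⁴
Total I = 19 187 048 mm⁴.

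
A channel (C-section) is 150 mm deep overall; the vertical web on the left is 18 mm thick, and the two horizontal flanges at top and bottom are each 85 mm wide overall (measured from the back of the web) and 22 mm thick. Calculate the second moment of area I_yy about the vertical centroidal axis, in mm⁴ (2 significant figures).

I_yy ≈ 3.7 × 10⁶ mm⁴

Split into non-overlapping primitives; take the origin at the lower-left of the bounding box.
Web: 18 × 150, A = 2 700 mm², x = 9 mm, Ī = 72 900 mm⁴.
Top flange (beyond web): 67 × 22, A = 1 474 mm², x = 51.5 mm, Ī = 551 399 mm⁴.
Bottom flange (beyond web): 67 × 22, A = 1 474 mm², x = 51.5 mm, Ī = 551 399 mm⁴.
Centroid: x̄ = ΣA·x / ΣA = 31.18 mm.
Transfer each piece to the vertical centroidal axis using Ī + A·d² with d = x − 31.18:
  web: d = -22.18 mm → contributes +1 401 540 mm⁴
  top flange (beyond web): d = 20.32 mm → contributes +1 159 833 mm⁴
  bottom flange (beyond web): d = 20.32 mm → contributes +1 159 833 mm⁴
Total I = 3 721 205 mm⁴.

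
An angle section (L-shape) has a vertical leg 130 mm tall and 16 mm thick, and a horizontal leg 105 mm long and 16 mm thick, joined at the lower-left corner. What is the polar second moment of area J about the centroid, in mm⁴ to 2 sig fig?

J ≈ 9.0 × 10⁶ mm⁴

Treat the section as a set of non-overlapping primitives; coordinates are from the bounding-box lower-left.
Vertical leg: 16 × 130, A = 2 080 mm², y = 65 mm, Ī = 2 929 333 mm⁴.
Horizontal leg (remainder): 89 × 16, A = 1 424 mm², y = 8 mm, Ī = 30 379 mm⁴.
Centroid: ȳ = ΣA·y / ΣA = 41.84 mm.
Transfer each piece to the centroidal x-axis using Ī + A·d² with d = y − 41.84:
  vertical leg: d = 23.16 mm → contributes +4 045 438 mm⁴
  horizontal leg (remainder): d = -33.84 mm → contributes +1 660 644 mm⁴
Total I = 5 706 081 mm⁴.
For the y-axis: x̄ = 29.34 mm.
Repeating about the centroidal y-axis gives I_y = 3 314 181 mm⁴.
Polar second moment: J = I_x + I_y = 9 020 263 mm⁴.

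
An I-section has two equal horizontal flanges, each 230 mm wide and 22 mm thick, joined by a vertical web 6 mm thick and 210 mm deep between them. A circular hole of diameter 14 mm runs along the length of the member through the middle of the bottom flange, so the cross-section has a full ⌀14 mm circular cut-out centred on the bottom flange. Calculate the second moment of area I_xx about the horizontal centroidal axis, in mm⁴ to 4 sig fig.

I_xx ≈ 1.391 × 10⁸ mm⁴

Split into non-overlapping primitives; take the origin at the lower-left of the bounding box.
Bottom flange: 230 × 22, A = 5 060 mm², y = 11 mm, Ī = 204 087 mm⁴.
Web: 6 × 210, A = 1 260 mm², y = 127 mm, Ī = 4 630 500 mm⁴.
Top flange: 230 × 22, A = 5 060 mm², y = 243 mm, Ī = 204 087 mm⁴.
Hole (subtracted): ⌀14, A = 153.938 mm², y = 11 mm, Ī = 1885.74 mm⁴.
Centroid: ȳ = ΣA·y / ΣA = 128.591 mm.
Transfer each piece to the horizontal centroidal axis using Ī + A·d² with d = y − 128.591:
  bottom flange: d = -117.591 mm → contributes +70 171 553 mm⁴
  web: d = -1.59066 mm → contributes +4 633 688 mm⁴
  top flange: d = 114.409 mm → contributes +66 436 946 mm⁴
  hole: d = -117.591 mm → contributes −2 130 474 mm⁴
Total I = 139 111 713 mm⁴.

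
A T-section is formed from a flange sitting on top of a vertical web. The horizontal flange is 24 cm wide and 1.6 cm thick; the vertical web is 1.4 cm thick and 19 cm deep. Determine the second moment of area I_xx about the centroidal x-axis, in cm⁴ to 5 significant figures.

Treat the section as a set of non-overlapping primitives; coordinates are from the bounding-box lower-left.
Flange: 24 × 1.6, A = 38.4 cm², y = 19.8 cm, Ī = 8.192 cm⁴.
Web: 1.4 × 19, A = 26.6 cm², y = 9.5 cm, Ī = 800.2167 cm⁴.
Centroid: ȳ = ΣA·y / ΣA = 15.58492 cm.
Transfer each piece to the centroidal x-axis using Ī + A·d² with d = y − 15.58492:
  flange: d = 4.215077 cm → contributes +690.4399 cm⁴
  web: d = -6.084923 cm → contributes +1785.116 cm⁴
Total I = 2475.556 cm⁴.

I_xx ≈ 2475.6 cm⁴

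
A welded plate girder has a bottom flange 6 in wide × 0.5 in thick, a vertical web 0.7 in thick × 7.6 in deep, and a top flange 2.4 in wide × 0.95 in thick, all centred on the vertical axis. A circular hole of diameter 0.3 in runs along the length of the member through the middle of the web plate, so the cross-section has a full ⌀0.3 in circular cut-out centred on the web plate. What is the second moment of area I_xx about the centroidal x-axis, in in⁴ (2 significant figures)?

Break the section into simple shapes (no overlaps), measuring from the bottom-left corner of the bounding box.
Bottom plate: 6 × 0.5, A = 3 in², y = 0.25 in, Ī = 0.0625 in⁴.
Web plate: 0.7 × 7.6, A = 5.32 in², y = 4.3 in, Ī = 25.61 in⁴.
Top plate: 2.4 × 0.95, A = 2.28 in², y = 8.575 in, Ī = 0.1715 in⁴.
Hole (subtracted): ⌀0.3, A = 0.07069 in², y = 4.3 in, Ī = 0.0003976 in⁴.
Centroid: ȳ = ΣA·y / ΣA = 4.072 in.
Transfer each piece to the centroidal x-axis using Ī + A·d² with d = y − 4.072:
  bottom plate: d = -3.822 in → contributes +43.88 in⁴
  web plate: d = 0.2282 in → contributes +25.88 in⁴
  top plate: d = 4.503 in → contributes +46.41 in⁴
  hole: d = 0.2282 in → contributes −0.004079 in⁴
Total I = 116.2 in⁴.

I_xx ≈ 120 in⁴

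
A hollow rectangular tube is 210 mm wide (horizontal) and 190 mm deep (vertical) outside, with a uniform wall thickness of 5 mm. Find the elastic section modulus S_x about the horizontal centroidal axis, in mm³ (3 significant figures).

Split into non-overlapping primitives; take the origin at the lower-left of the bounding box.
Outer rectangle: 210 × 190, A = 39 900 mm², y = 95 mm, Ī = 120 032 500 mm⁴.
Inner void (subtracted): 200 × 180, A = 36 000 mm², y = 95 mm, Ī = 97 200 000 mm⁴.
By symmetry the centroid is at mid-height, ȳ = 95 mm.
All pieces are centred on the horizontal centroidal axis, so I = ΣĪ (holes subtracted) = 22 832 500 mm⁴.
Extreme fibre distance c = 95 mm; S = I/c = 240 342 mm³.

S_x ≈ 2.40 × 10⁵ mm³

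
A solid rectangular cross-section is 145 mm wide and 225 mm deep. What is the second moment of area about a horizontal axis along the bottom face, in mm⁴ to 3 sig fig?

I_base ≈ 5.51 × 10⁸ mm⁴

The section: 145 × 225, A = 32 625 mm², y = 112.5 mm, Ī = 137 636 719 mm⁴.
Transfer it to a horizontal axis along the bottom face using Ī + A·d² with d = y − 0:
  the section: d = 112.5 mm → contributes +550 546 875 mm⁴
Total I = 550 546 875 mm⁴.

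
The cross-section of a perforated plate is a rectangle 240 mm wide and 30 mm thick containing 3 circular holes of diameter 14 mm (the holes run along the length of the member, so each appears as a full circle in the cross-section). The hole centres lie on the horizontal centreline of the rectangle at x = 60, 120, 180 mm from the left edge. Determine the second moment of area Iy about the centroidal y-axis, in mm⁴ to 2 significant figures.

Iy ≈ 3.3 × 10⁷ mm⁴

Decompose the section into non-overlapping parts with the origin at the bottom-left of its bounding rectangle.
Plate: 240 × 30, A = 7 200 mm², x = 120 mm, Ī = 34 560 000 mm⁴.
Hole 1 (subtracted): ⌀14, A = 153.9 mm², x = 60 mm, Ī = 1 886 mm⁴.
Hole 2 (subtracted): ⌀14, A = 153.9 mm², x = 120 mm, Ī = 1 886 mm⁴.
Hole 3 (subtracted): ⌀14, A = 153.9 mm², x = 180 mm, Ī = 1 886 mm⁴.
By symmetry the centroid is at mid-width, x̄ = 120 mm.
Transfer each piece to the centroidal y-axis using Ī + A·d² with d = x − 120:
  plate: d = 0 mm → contributes +34 560 000 mm⁴
  hole 1: d = -60 mm → contributes −556 063 mm⁴
  hole 2: d = 0 mm → contributes −1 886 mm⁴
  hole 3: d = 60 mm → contributes −556 063 mm⁴
Total I = 33 445 989 mm⁴.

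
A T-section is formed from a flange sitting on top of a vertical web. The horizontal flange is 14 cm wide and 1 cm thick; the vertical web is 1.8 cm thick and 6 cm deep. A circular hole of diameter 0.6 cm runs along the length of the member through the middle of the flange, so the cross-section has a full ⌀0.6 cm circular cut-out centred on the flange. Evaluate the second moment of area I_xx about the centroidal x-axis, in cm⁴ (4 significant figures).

I_xx ≈ 107.6 cm⁴

Split into non-overlapping primitives; take the origin at the lower-left of the bounding box.
Flange: 14 × 1, A = 14 cm², y = 6.5 cm, Ī = 1.16667 cm⁴.
Web: 1.8 × 6, A = 10.8 cm², y = 3 cm, Ī = 32.4 cm⁴.
Hole (subtracted): ⌀0.6, A = 0.282743 cm², y = 6.5 cm, Ī = 0.00636173 cm⁴.
Centroid: ȳ = ΣA·y / ΣA = 4.95823 cm.
Transfer each piece to the centroidal x-axis using Ī + A·d² with d = y − 4.95823:
  flange: d = 1.54177 cm → contributes +34.4455 cm⁴
  web: d = -1.95823 cm → contributes +73.8143 cm⁴
  hole: d = 1.54177 cm → contributes −0.678459 cm⁴
Total I = 107.581 cm⁴.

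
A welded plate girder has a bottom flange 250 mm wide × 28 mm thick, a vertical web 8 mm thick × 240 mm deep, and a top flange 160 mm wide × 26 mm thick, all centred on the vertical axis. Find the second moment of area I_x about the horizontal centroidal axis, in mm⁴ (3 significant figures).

I_x ≈ 1.98 × 10⁸ mm⁴

Treat the section as a set of non-overlapping primitives; coordinates are from the bounding-box lower-left.
Bottom plate: 250 × 28, A = 7 000 mm², y = 14 mm, Ī = 457 333 mm⁴.
Web plate: 8 × 240, A = 1 920 mm², y = 148 mm, Ī = 9 216 000 mm⁴.
Top plate: 160 × 26, A = 4 160 mm², y = 281 mm, Ī = 234 347 mm⁴.
Centroid: ȳ = ΣA·y / ΣA = 118.59 mm.
Transfer each piece to the horizontal centroidal axis using Ī + A·d² with d = y − 118.59:
  bottom plate: d = -104.59 mm → contributes +77 026 646 mm⁴
  web plate: d = 29.413 mm → contributes +10 877 022 mm⁴
  top plate: d = 162.41 mm → contributes +109 966 543 mm⁴
Total I = 197 870 211 mm⁴.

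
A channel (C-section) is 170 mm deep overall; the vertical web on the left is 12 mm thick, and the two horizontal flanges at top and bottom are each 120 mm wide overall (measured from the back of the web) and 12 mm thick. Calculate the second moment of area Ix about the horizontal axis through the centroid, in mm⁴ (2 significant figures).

Ix ≈ 2.1 × 10⁷ mm⁴

Split into non-overlapping primitives; take the origin at the lower-left of the bounding box.
Web: 12 × 170, A = 2 040 mm², y = 85 mm, Ī = 4 913 000 mm⁴.
Top flange (beyond web): 108 × 12, A = 1 296 mm², y = 164 mm, Ī = 15 552 mm⁴.
Bottom flange (beyond web): 108 × 12, A = 1 296 mm², y = 6 mm, Ī = 15 552 mm⁴.
By symmetry the centroid is at mid-height, ȳ = 85 mm.
Transfer each piece to the horizontal axis through the centroid using Ī + A·d² with d = y − 85:
  web: d = 0 mm → contributes +4 913 000 mm⁴
  top flange (beyond web): d = 79 mm → contributes +8 103 888 mm⁴
  bottom flange (beyond web): d = -79 mm → contributes +8 103 888 mm⁴
Total I = 21 120 776 mm⁴.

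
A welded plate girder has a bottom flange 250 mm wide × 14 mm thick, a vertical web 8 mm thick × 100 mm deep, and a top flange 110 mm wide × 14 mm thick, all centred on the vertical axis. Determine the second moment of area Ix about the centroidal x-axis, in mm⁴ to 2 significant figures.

Break the section into simple shapes (no overlaps), measuring from the bottom-left corner of the bounding box.
Bottom plate: 250 × 14, A = 3 500 mm², y = 7 mm, Ī = 57 167 mm⁴.
Web plate: 8 × 100, A = 800 mm², y = 64 mm, Ī = 666 667 mm⁴.
Top plate: 110 × 14, A = 1 540 mm², y = 121 mm, Ī = 25 153 mm⁴.
Centroid: ȳ = ΣA·y / ΣA = 44.87 mm.
Transfer each piece to the centroidal x-axis using Ī + A·d² with d = y − 44.87:
  bottom plate: d = -37.87 mm → contributes +5 076 610 mm⁴
  web plate: d = 19.13 mm → contributes +959 436 mm⁴
  top plate: d = 76.13 mm → contributes +8 950 682 mm⁴
Total I = 14 986 728 mm⁴.

Ix ≈ 1.5 × 10⁷ mm⁴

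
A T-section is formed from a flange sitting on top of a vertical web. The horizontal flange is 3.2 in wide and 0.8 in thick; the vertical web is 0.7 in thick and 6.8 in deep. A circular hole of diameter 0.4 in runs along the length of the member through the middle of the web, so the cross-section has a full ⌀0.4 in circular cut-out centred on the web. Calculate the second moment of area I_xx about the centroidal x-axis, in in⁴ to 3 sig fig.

Split into non-overlapping primitives; take the origin at the lower-left of the bounding box.
Flange: 3.2 × 0.8, A = 2.56 in², y = 7.2 in, Ī = 0.13653 in⁴.
Web: 0.7 × 6.8, A = 4.76 in², y = 3.4 in, Ī = 18.342 in⁴.
Hole (subtracted): ⌀0.4, A = 0.12566 in², y = 3.4 in, Ī = 0.0012566 in⁴.
Centroid: ȳ = ΣA·y / ΣA = 4.7522 in.
Transfer each piece to the centroidal x-axis using Ī + A·d² with d = y − 4.7522:
  flange: d = 2.4478 in → contributes +15.476 in⁴
  web: d = -1.3522 in → contributes +27.045 in⁴
  hole: d = -1.3522 in → contributes −0.23102 in⁴
Total I = 42.29 in⁴.

I_xx ≈ 42.3 in⁴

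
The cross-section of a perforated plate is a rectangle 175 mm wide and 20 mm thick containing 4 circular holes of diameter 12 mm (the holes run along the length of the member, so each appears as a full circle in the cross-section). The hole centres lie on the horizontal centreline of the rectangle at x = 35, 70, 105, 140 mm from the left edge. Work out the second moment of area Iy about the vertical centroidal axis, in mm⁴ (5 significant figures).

Treat the section as a set of non-overlapping primitives; coordinates are from the bounding-box lower-left.
Plate: 175 × 20, A = 3 500 mm², x = 87.5 mm, Ī = 8 932 292 mm⁴.
Hole 1 (subtracted): ⌀12, A = 113.0973 mm², x = 35 mm, Ī = 1017.876 mm⁴.
Hole 2 (subtracted): ⌀12, A = 113.0973 mm², x = 70 mm, Ī = 1017.876 mm⁴.
Hole 3 (subtracted): ⌀12, A = 113.0973 mm², x = 105 mm, Ī = 1017.876 mm⁴.
Hole 4 (subtracted): ⌀12, A = 113.0973 mm², x = 140 mm, Ī = 1017.876 mm⁴.
By symmetry the centroid is at mid-width, x̄ = 87.5 mm.
Transfer each piece to the vertical centroidal axis using Ī + A·d² with d = x − 87.5:
  plate: d = 0 mm → contributes +8 932 292 mm⁴
  hole 1: d = -52.5 mm → contributes −312742.4 mm⁴
  hole 2: d = -17.5 mm → contributes −35653.94 mm⁴
  hole 3: d = 17.5 mm → contributes −35653.94 mm⁴
  hole 4: d = 52.5 mm → contributes −312742.4 mm⁴
Total I = 8 235 499 mm⁴.

Iy ≈ 8.2355 × 10⁶ mm⁴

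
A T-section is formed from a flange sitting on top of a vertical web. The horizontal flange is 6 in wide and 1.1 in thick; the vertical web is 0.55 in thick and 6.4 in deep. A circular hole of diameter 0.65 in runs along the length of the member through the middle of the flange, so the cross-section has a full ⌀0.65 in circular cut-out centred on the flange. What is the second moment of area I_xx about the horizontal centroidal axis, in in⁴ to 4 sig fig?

Break the section into simple shapes (no overlaps), measuring from the bottom-left corner of the bounding box.
Flange: 6 × 1.1, A = 6.6 in², y = 6.95 in, Ī = 0.6655 in⁴.
Web: 0.55 × 6.4, A = 3.52 in², y = 3.2 in, Ī = 12.0149 in⁴.
Hole (subtracted): ⌀0.65, A = 0.331831 in², y = 6.95 in, Ī = 0.00876241 in⁴.
Centroid: ȳ = ΣA·y / ΣA = 5.60143 in.
Transfer each piece to the horizontal centroidal axis using Ī + A·d² with d = y − 5.60143:
  flange: d = 1.34857 in → contributes +12.6685 in⁴
  web: d = -2.40143 in → contributes +32.3144 in⁴
  hole: d = 1.34857 in → contributes −0.612241 in⁴
Total I = 44.3706 in⁴.

I_xx ≈ 44.37 in⁴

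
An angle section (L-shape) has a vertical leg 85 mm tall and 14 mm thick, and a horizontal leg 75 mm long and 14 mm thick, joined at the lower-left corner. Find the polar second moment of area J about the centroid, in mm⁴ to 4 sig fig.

Treat the section as a set of non-overlapping primitives; coordinates are from the bounding-box lower-left.
Vertical leg: 14 × 85, A = 1 190 mm², y = 42.5 mm, Ī = 716 479 mm⁴.
Horizontal leg (remainder): 61 × 14, A = 854 mm², y = 7 mm, Ī = 13948.7 mm⁴.
Centroid: ȳ = ΣA·y / ΣA = 27.6678 mm.
Transfer each piece to the centroidal x-axis using Ī + A·d² with d = y − 27.6678:
  vertical leg: d = 14.8322 mm → contributes +978 272 mm⁴
  horizontal leg (remainder): d = -20.6678 mm → contributes +378 742 mm⁴
Total I = 1 357 014 mm⁴.
For the y-axis: x̄ = 22.6678 mm.
Repeating about the centroidal y-axis gives I_y = 983 424 mm⁴.
Polar second moment: J = I_x + I_y = 2 340 438 mm⁴.

J ≈ 2.340 × 10⁶ mm⁴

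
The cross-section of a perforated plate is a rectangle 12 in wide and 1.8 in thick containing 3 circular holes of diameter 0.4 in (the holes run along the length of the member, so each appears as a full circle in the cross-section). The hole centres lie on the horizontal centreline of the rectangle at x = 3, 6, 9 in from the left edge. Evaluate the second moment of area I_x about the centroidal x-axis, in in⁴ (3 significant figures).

Split into non-overlapping primitives; take the origin at the lower-left of the bounding box.
Plate: 12 × 1.8, A = 21.6 in², y = 0.9 in, Ī = 5.832 in⁴.
Hole 1 (subtracted): ⌀0.4, A = 0.12566 in², y = 0.9 in, Ī = 0.0012566 in⁴.
Hole 2 (subtracted): ⌀0.4, A = 0.12566 in², y = 0.9 in, Ī = 0.0012566 in⁴.
Hole 3 (subtracted): ⌀0.4, A = 0.12566 in², y = 0.9 in, Ī = 0.0012566 in⁴.
By symmetry the centroid is at mid-height, ȳ = 0.9 in.
All pieces are centred on the centroidal x-axis, so I = ΣĪ (holes subtracted) = 5.8282 in⁴.

I_x ≈ 5.83 in⁴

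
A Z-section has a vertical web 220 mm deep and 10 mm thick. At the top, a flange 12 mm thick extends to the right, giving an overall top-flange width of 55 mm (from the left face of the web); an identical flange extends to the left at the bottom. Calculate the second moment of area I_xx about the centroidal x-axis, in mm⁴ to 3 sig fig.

I_xx ≈ 2.06 × 10⁷ mm⁴

Split into non-overlapping primitives; take the origin at the lower-left of the bounding box.
Web: 10 × 220, A = 2 200 mm², y = 110 mm, Ī = 8 873 333 mm⁴.
Top flange (beyond web): 45 × 12, A = 540 mm², y = 214 mm, Ī = 6 480 mm⁴.
Bottom flange (beyond web): 45 × 12, A = 540 mm², y = 6 mm, Ī = 6 480 mm⁴.
Centroid: ȳ = ΣA·y / ΣA = 110 mm.
Transfer each piece to the centroidal x-axis using Ī + A·d² with d = y − 110:
  web: d = 0 mm → contributes +8 873 333 mm⁴
  top flange (beyond web): d = 104 mm → contributes +5 847 120 mm⁴
  bottom flange (beyond web): d = -104 mm → contributes +5 847 120 mm⁴
Total I = 20 567 573 mm⁴.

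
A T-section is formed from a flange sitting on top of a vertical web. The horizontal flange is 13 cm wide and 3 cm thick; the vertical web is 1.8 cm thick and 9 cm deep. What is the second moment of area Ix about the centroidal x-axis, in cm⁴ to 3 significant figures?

Decompose the section into non-overlapping parts with the origin at the bottom-left of its bounding rectangle.
Flange: 13 × 3, A = 39 cm², y = 10.5 cm, Ī = 29.25 cm⁴.
Web: 1.8 × 9, A = 16.2 cm², y = 4.5 cm, Ī = 109.35 cm⁴.
Centroid: ȳ = ΣA·y / ΣA = 8.7391 cm.
Transfer each piece to the centroidal x-axis using Ī + A·d² with d = y − 8.7391:
  flange: d = 1.7609 cm → contributes +150.18 cm⁴
  web: d = -4.2391 cm → contributes +400.47 cm⁴
Total I = 550.64 cm⁴.

Ix ≈ 551 cm⁴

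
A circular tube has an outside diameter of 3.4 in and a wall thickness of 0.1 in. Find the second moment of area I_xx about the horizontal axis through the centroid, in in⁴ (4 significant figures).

Break the section into simple shapes (no overlaps), measuring from the bottom-left corner of the bounding box.
Outer circle: ⌀3.4, A = 9.0792 in², y = 1.7 in, Ī = 6.55972 in⁴.
Bore (subtracted): ⌀3.2, A = 8.04248 in², y = 1.7 in, Ī = 5.14719 in⁴.
By symmetry the centroid is at mid-height, ȳ = 1.7 in.
All pieces are centred on the horizontal axis through the centroid, so I = ΣĪ (holes subtracted) = 1.41254 in⁴.

I_xx ≈ 1.413 in⁴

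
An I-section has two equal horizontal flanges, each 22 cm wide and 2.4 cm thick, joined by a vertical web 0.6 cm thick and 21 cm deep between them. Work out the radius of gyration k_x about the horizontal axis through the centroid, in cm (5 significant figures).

Treat the section as a set of non-overlapping primitives; coordinates are from the bounding-box lower-left.
Bottom flange: 22 × 2.4, A = 52.8 cm², y = 1.2 cm, Ī = 25.344 cm⁴.
Web: 0.6 × 21, A = 12.6 cm², y = 12.9 cm, Ī = 463.05 cm⁴.
Top flange: 22 × 2.4, A = 52.8 cm², y = 24.6 cm, Ī = 25.344 cm⁴.
By symmetry the centroid is at mid-height, ȳ = 12.9 cm.
Transfer each piece to the horizontal axis through the centroid using Ī + A·d² with d = y − 12.9:
  bottom flange: d = -11.7 cm → contributes +7253.136 cm⁴
  web: d = 0 cm → contributes +463.05 cm⁴
  top flange: d = 11.7 cm → contributes +7253.136 cm⁴
Total I = 14969.32 cm⁴.
Radius of gyration: k = √(I/A) = √(14969.32 / 118.2) = 11.25362 cm.

k_x ≈ 11.254 cm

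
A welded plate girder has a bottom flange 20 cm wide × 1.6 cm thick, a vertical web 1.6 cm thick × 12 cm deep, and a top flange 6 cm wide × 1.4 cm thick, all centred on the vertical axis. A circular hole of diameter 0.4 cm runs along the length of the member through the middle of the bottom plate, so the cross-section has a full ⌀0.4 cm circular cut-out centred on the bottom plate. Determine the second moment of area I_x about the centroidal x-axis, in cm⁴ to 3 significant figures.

Break the section into simple shapes (no overlaps), measuring from the bottom-left corner of the bounding box.
Bottom plate: 20 × 1.6, A = 32 cm², y = 0.8 cm, Ī = 6.8267 cm⁴.
Web plate: 1.6 × 12, A = 19.2 cm², y = 7.6 cm, Ī = 230.4 cm⁴.
Top plate: 6 × 1.4, A = 8.4 cm², y = 14.3 cm, Ī = 1.372 cm⁴.
Hole (subtracted): ⌀0.4, A = 0.12566 cm², y = 0.8 cm, Ī = 0.0012566 cm⁴.
Centroid: ȳ = ΣA·y / ΣA = 4.9019 cm.
Transfer each piece to the centroidal x-axis using Ī + A·d² with d = y − 4.9019:
  bottom plate: d = -4.1019 cm → contributes +545.26 cm⁴
  web plate: d = 2.6981 cm → contributes +370.17 cm⁴
  top plate: d = 9.3981 cm → contributes +743.29 cm⁴
  hole: d = -4.1019 cm → contributes −2.1157 cm⁴
Total I = 1656.6 cm⁴.

I_x ≈ 1660 cm⁴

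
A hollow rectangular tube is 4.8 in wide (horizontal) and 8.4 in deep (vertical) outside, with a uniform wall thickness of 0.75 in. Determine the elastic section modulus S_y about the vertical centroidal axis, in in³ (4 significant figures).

Decompose the section into non-overlapping parts with the origin at the bottom-left of its bounding rectangle.
Outer rectangle: 4.8 × 8.4, A = 40.32 in², x = 2.4 in, Ī = 77.4144 in⁴.
Inner void (subtracted): 3.3 × 6.9, A = 22.77 in², x = 2.4 in, Ī = 20.6638 in⁴.
By symmetry the centroid is at mid-width, x̄ = 2.4 in.
All pieces are centred on the vertical centroidal axis, so I = ΣĪ (holes subtracted) = 56.7506 in⁴.
Extreme fibre distance c = 2.4 in; S = I/c = 23.6461 in³.

S_y ≈ 23.65 in³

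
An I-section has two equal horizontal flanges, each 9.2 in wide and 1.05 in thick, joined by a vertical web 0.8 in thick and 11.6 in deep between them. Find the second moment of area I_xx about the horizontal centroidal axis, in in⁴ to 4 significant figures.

Split into non-overlapping primitives; take the origin at the lower-left of the bounding box.
Bottom flange: 9.2 × 1.05, A = 9.66 in², y = 0.525 in, Ī = 0.887513 in⁴.
Web: 0.8 × 11.6, A = 9.28 in², y = 6.85 in, Ī = 104.06 in⁴.
Top flange: 9.2 × 1.05, A = 9.66 in², y = 13.175 in, Ī = 0.887513 in⁴.
By symmetry the centroid is at mid-height, ȳ = 6.85 in.
Transfer each piece to the horizontal centroidal axis using Ī + A·d² with d = y − 6.85:
  bottom flange: d = -6.325 in → contributes +387.342 in⁴
  web: d = 0 in → contributes +104.06 in⁴
  top flange: d = 6.325 in → contributes +387.342 in⁴
Total I = 878.743 in⁴.

I_xx ≈ 878.7 in⁴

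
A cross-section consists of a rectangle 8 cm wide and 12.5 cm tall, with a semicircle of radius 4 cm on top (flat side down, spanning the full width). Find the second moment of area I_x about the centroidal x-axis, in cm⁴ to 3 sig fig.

I_x ≈ 2600 cm⁴

Treat the section as a set of non-overlapping primitives; coordinates are from the bounding-box lower-left.
Rectangular body: 8 × 12.5, A = 100 cm², y = 6.25 cm, Ī = 1302.1 cm⁴.
Semicircular cap: semicircle r = 4, A = 25.133 cm², y = 14.198 cm, Ī = 28.098 cm⁴.
Centroid: ȳ = ΣA·y / ΣA = 7.8463 cm.
Transfer each piece to the centroidal x-axis using Ī + A·d² with d = y − 7.8463:
  rectangular body: d = -1.5963 cm → contributes +1556.9 cm⁴
  semicircular cap: d = 6.3514 cm → contributes +1 042 cm⁴
Total I = 2598.8 cm⁴.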